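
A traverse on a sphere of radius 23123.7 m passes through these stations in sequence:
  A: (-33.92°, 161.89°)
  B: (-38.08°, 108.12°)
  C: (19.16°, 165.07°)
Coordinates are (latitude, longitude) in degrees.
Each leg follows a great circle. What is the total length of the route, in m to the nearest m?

48986 m

Leg A→B: central angle 0.7521 rad, distance 17392.3 m.
Leg B→C: central angle 1.3663 rad, distance 31593.7 m.
Total: 17392.3 + 31593.7 ≈ 48986 m.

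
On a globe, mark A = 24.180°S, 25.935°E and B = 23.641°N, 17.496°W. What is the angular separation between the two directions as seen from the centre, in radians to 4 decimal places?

1.1123 rad

In radians: φ₁ = -0.4220, φ₂ = 0.4126, Δλ = -43.431° = -0.7580 rad.
Haversine: a = sin²(Δφ/2) + cos φ₁ cos φ₂ sin²(Δλ/2) = 0.1643 + (0.9123)(0.9161)(0.1369) = 0.27868.
Central angle c = 2·arcsin(√a) = 1.11226 rad.
So the angular separation is 1.1123 rad.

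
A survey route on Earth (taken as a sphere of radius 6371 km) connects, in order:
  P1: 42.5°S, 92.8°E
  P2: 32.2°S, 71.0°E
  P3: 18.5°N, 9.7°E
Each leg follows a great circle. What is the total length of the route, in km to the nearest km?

10850 km

Leg P1→P2: central angle 0.3503 rad, distance 2231.8 km.
Leg P2→P3: central angle 1.3528 rad, distance 8618.7 km.
Total: 2231.8 + 8618.7 ≈ 10850 km.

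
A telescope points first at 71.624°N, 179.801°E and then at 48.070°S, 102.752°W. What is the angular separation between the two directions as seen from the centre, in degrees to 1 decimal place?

Let φ₁ = 1.2501 rad, φ₂ = -0.8390 rad, and Δλ = 1.3517 rad.
Haversine: a = sin²(Δφ/2) + cos φ₁ cos φ₂ sin²(Δλ/2) = 0.7477 + (0.3153)(0.6682)(0.3913) = 0.83012.
Central angle c = 2·arcsin(√a) = 2.29194 rad.
So the angular separation is 131.3°.

131.3°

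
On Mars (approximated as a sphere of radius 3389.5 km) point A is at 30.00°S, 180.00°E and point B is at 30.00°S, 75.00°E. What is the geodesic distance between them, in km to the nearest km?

5135 km

With latitudes φ₁ = -30.000°, φ₂ = -30.000° and longitude difference Δλ = -105.000°:
Haversine: a = sin²(Δφ/2) + cos φ₁ cos φ₂ sin²(Δλ/2) = 0.0000 + (0.8660)(0.8660)(0.6294) = 0.47206.
Central angle c = 2·arcsin(√a) = 1.51488 rad.
Distance = R·c = 3389.5 × 1.5149 ≈ 5135 km.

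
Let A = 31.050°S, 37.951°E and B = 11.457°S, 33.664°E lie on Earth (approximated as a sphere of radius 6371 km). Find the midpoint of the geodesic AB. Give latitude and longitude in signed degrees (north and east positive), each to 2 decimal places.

-21.27°, 35.66°

Central angle δ = 0.3489 rad. Interpolating on the sphere with fraction f = 0.5:
P = [sin((1−f)δ)·A + sin(fδ)·B] / sin δ = 0.5077·A + 0.5077·B in Cartesian coordinates,
giving P = (0.7571, 0.5433, -0.3627), i.e. latitude -21.27°, longitude 35.66°.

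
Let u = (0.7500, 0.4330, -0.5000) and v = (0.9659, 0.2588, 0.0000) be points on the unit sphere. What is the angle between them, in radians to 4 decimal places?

u·v = 0.8365; |u| = 1.0000, |v| = 1.0000.
cos θ = (u·v)/(|u||v|) = 0.8365, so θ = 0.5799 rad.

0.5799 rad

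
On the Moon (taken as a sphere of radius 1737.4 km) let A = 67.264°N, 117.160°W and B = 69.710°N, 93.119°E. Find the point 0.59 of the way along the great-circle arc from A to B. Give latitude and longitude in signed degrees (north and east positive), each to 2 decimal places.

The central angle between A and B is δ = 0.7238 rad.
With f = 0.59, the slerp weights are sin((1−f)δ)/sin δ = 0.4416 and sin(fδ)/sin δ = 0.6254.
Weighted sum of the unit vectors: (0.4416)·(-0.1764,-0.3439,0.9223) + (0.6254)·(-0.0189,0.3463,0.9379) = (-0.0897, 0.0647, 0.9939).
Converting back: φ = atan2(z, √(x²+y²)) = 83.65°, λ = atan2(y, x) = 144.19°.

83.65°, 144.19°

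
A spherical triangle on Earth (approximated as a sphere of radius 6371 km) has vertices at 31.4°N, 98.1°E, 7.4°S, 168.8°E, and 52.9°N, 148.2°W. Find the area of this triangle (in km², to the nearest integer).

Side lengths (central angles): a = 1.2294, b = 1.3607, c = 1.3565 rad; semiperimeter s = 1.9733.
By l'Huilier's theorem, tan(E/4) = √[tan(s/2) tan((s−a)/2) tan((s−b)/2) tan((s−c)/2)], giving spherical excess E = 0.9566 rad.
Area = E·R² = 0.9566 × (6371)² ≈ 38829144 km².

38829144 km²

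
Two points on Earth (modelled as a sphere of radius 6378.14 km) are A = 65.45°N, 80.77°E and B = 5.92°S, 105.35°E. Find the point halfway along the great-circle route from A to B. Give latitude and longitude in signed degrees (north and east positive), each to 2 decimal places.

30.24°, 98.17°

The central angle between A and B is δ = 1.2849 rad.
With f = 0.5, the slerp weights are sin((1−f)δ)/sin δ = 0.6245 and sin(fδ)/sin δ = 0.6245.
Weighted sum of the unit vectors: (0.6245)·(0.0666,0.4101,0.9096) + (0.6245)·(-0.2633,0.9592,-0.1031) = (-0.1228, 0.8551, 0.5036).
Converting back: φ = atan2(z, √(x²+y²)) = 30.24°, λ = atan2(y, x) = 98.17°.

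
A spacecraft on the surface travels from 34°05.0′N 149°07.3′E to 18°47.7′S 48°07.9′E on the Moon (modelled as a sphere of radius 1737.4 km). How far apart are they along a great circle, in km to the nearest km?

3313 km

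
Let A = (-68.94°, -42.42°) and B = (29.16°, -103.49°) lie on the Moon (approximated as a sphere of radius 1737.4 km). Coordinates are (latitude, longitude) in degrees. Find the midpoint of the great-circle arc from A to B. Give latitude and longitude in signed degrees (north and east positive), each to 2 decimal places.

-22.19°, -86.77°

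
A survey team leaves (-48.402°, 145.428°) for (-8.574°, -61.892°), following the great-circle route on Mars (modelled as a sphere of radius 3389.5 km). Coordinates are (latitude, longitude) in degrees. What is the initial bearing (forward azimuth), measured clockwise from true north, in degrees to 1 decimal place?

Δλ = 152.680° = 2.6648 rad.
y = sin Δλ · cos φ₂ = (0.4590)(0.9888) = 0.4538
x = cos φ₁ sin φ₂ − sin φ₁ cos φ₂ cos Δλ = (0.6639)(-0.1491) − (-0.7478)(0.9888)(-0.8885) = -0.7560
θ = atan2(y, x) = 149.02°, so the bearing is 149.0°.

149.0°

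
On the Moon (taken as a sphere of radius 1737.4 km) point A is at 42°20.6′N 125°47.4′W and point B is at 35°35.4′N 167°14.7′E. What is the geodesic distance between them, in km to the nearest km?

Let φ₁ = 0.7390 rad, φ₂ = 0.6212 rad, and Δλ = -1.1688 rad.
Haversine: a = sin²(Δφ/2) + cos φ₁ cos φ₂ sin²(Δλ/2) = 0.0035 + (0.7391)(0.8132)(0.3044) = 0.18640.
Central angle c = 2·arcsin(√a) = 0.89285 rad.
Distance = R·c = 1737.4 × 0.8928 ≈ 1551 km.

1551 km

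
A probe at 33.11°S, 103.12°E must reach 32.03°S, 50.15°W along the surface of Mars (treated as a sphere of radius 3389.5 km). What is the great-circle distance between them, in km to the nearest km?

With latitudes φ₁ = -33.110°, φ₂ = -32.030° and longitude difference Δλ = -153.270°:
Haversine: a = sin²(Δφ/2) + cos φ₁ cos φ₂ sin²(Δλ/2) = 0.0001 + (0.8376)(0.8478)(0.9466) = 0.67226.
Central angle c = 2·arcsin(√a) = 1.92252 rad.
Distance = R·c = 3389.5 × 1.9225 ≈ 6516 km.

6516 km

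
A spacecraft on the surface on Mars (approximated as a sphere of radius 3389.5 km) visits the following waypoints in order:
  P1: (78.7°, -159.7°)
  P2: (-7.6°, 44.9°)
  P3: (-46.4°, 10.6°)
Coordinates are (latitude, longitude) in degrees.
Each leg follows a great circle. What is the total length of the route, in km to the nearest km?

9258 km

Leg P1→P2: central angle 1.8821 rad, distance 6379.3 km.
Leg P2→P3: central angle 0.8494 rad, distance 2878.9 km.
Total: 6379.3 + 2878.9 ≈ 9258 km.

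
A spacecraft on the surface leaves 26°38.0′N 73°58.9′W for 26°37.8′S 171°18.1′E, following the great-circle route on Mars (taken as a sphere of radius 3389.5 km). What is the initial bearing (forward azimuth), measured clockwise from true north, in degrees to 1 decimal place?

254.0°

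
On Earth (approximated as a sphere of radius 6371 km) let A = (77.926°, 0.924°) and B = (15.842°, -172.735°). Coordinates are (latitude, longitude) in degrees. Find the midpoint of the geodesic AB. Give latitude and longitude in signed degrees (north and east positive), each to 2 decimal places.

The central angle between A and B is δ = 1.5038 rad.
With f = 0.5, the slerp weights are sin((1−f)δ)/sin δ = 0.6846 and sin(fδ)/sin δ = 0.6846.
Weighted sum of the unit vectors: (0.6846)·(0.2091,0.0034,0.9779) + (0.6846)·(-0.9543,-0.1217,0.2730) = (-0.5101, -0.0810, 0.8563).
Converting back: φ = atan2(z, √(x²+y²)) = 58.90°, λ = atan2(y, x) = -170.98°.

58.90°, -170.98°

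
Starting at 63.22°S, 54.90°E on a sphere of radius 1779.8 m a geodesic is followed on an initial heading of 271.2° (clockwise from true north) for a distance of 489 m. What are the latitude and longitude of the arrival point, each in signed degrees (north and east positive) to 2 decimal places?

Angular distance δ = d/R = 489/1779.8 = 0.27475 rad; initial bearing θ = 4.7333 rad.
sin φ₂ = sin φ₁ cos δ + cos φ₁ sin δ cos θ = (-0.8927)(0.9625) + (0.4506)(0.2713)(0.0209) = -0.8567, so φ₂ = -58.95°.
Δλ = atan2(sin θ sin δ cos φ₁, cos δ − sin φ₁ sin φ₂) = atan2(-0.1222, 0.1977) = -31.726°.
λ₂ = 54.900° − 31.726° = 23.17°.

-58.95°, 23.17°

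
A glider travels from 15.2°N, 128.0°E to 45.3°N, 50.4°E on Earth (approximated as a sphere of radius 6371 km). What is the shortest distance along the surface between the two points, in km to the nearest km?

7851 km

Let φ₁ = 0.2653 rad, φ₂ = 0.7906 rad, and Δλ = -1.3544 rad.
cos c = sin φ₁ sin φ₂ + cos φ₁ cos φ₂ cos Δλ = (0.2622)(0.7108) + (0.9650)(0.7034)(0.2147) = 0.33212,
so c = arccos(0.33212) = 1.23224 rad.
Distance = R·c = 6371 × 1.2322 ≈ 7851 km.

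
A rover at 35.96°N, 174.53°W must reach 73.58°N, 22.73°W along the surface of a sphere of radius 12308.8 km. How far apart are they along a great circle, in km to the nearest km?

With latitudes φ₁ = 35.960°, φ₂ = 73.580° and longitude difference Δλ = 151.800°:
Haversine: a = sin²(Δφ/2) + cos φ₁ cos φ₂ sin²(Δλ/2) = 0.1040 + (0.8094)(0.2827)(0.9407) = 0.31919.
Central angle c = 2·arcsin(√a) = 1.20079 rad.
Distance = R·c = 12308.8 × 1.2008 ≈ 14780 km.

14780 km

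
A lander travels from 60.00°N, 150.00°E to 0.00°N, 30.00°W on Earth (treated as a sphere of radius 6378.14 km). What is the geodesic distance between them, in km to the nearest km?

13358 km

Let φ₁ = 1.0472 rad, φ₂ = 0.0000 rad, and Δλ = -3.1416 rad.
Haversine: a = sin²(Δφ/2) + cos φ₁ cos φ₂ sin²(Δλ/2) = 0.2500 + (0.5000)(1.0000)(1.0000) = 0.75000.
Central angle c = 2·arcsin(√a) = 2.09440 rad.
Distance = R·c = 6378.14 × 2.0944 ≈ 13358 km.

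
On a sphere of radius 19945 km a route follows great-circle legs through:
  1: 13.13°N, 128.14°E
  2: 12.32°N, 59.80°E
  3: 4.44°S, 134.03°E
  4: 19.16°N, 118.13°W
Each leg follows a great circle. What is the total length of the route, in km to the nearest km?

Leg 1→2: central angle 1.1597 rad, distance 23129.6 km.
Leg 2→3: central angle 1.3200 rad, distance 26326.8 km.
Leg 3→4: central angle 1.8901 rad, distance 37698.5 km.
Total: 23129.6 + 26326.8 + 37698.5 ≈ 87155 km.

87155 km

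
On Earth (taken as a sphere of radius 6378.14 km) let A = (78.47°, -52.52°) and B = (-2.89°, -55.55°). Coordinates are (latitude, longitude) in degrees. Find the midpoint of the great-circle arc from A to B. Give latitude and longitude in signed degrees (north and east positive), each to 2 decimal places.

37.80°, -55.04°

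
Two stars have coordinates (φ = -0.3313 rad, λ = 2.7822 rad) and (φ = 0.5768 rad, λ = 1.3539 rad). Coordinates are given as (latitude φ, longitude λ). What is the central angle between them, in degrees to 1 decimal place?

93.7°

Let φ₁ = -0.3313 rad, φ₂ = 0.5768 rad, and Δλ = -1.4283 rad.
cos c = sin φ₁ sin φ₂ + cos φ₁ cos φ₂ cos Δλ = (-0.3253)(0.5453) + (0.9456)(0.8382)(0.1420) = -0.06482,
so c = arccos(-0.06482) = 1.63566 rad.
So the angular separation is 93.7°.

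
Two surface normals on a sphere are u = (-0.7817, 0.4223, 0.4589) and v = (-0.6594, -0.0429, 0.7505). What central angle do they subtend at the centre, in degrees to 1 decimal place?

u·v = 0.8417; |u| = 1.0000, |v| = 0.9999.
cos θ = (u·v)/(|u||v|) = 0.8418, so θ = 32.7°.

32.7°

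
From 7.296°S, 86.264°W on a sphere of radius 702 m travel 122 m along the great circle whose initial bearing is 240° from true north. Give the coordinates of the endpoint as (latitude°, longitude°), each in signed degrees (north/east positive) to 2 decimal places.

-12.17°, -95.08°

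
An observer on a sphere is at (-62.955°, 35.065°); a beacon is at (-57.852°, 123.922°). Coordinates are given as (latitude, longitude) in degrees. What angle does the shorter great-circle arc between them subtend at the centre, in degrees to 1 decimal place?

With latitudes φ₁ = -62.955°, φ₂ = -57.852° and longitude difference Δλ = 88.857°:
Haversine: a = sin²(Δφ/2) + cos φ₁ cos φ₂ sin²(Δλ/2) = 0.0020 + (0.4547)(0.5321)(0.4900) = 0.12054.
Central angle c = 2·arcsin(√a) = 0.70915 rad.
So the angular separation is 40.6°.

40.6°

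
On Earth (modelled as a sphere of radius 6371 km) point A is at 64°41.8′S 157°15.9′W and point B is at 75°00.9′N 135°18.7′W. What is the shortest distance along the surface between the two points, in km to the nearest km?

15615 km

In radians: φ₁ = -1.1292, φ₂ = 1.3093, Δλ = 21.953° = 0.3832 rad.
cos c = sin φ₁ sin φ₂ + cos φ₁ cos φ₂ cos Δλ = (-0.9041)(0.9660) + (0.4274)(0.2586)(0.9275) = -0.77081,
so c = arccos(-0.77081) = 2.45091 rad.
Distance = R·c = 6371 × 2.4509 ≈ 15615 km.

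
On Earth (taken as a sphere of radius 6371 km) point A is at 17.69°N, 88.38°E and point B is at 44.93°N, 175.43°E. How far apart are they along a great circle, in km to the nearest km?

8402 km

In radians: φ₁ = 0.3087, φ₂ = 0.7842, Δλ = 87.050° = 1.5193 rad.
cos c = sin φ₁ sin φ₂ + cos φ₁ cos φ₂ cos Δλ = (0.3039)(0.7062) + (0.9527)(0.7080)(0.0515) = 0.24932,
so c = arccos(0.24932) = 1.31882 rad.
Distance = R·c = 6371 × 1.3188 ≈ 8402 km.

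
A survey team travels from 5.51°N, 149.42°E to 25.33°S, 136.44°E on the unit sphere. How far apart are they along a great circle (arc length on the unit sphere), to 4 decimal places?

0.5815

With latitudes φ₁ = 5.510°, φ₂ = -25.330° and longitude difference Δλ = -12.980°:
cos c = sin φ₁ sin φ₂ + cos φ₁ cos φ₂ cos Δλ = (0.0960)(-0.4278) + (0.9954)(0.9039)(0.9744) = 0.83561,
so c = arccos(0.83561) = 0.58155 rad.
On the unit sphere the arc length equals the central angle: 0.5815.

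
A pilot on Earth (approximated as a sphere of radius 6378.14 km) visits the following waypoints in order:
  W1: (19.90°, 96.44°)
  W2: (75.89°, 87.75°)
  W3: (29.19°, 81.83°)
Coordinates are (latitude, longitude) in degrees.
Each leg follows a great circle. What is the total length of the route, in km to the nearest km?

11462 km

Leg W1→W2: central angle 0.9804 rad, distance 6253.0 km.
Leg W2→W3: central angle 0.8166 rad, distance 5208.6 km.
Total: 6253.0 + 5208.6 ≈ 11462 km.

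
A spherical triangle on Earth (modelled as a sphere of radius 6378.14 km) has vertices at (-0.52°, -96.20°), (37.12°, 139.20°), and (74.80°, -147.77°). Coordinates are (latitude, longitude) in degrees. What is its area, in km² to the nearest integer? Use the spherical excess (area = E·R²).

29666816 km²

Side lengths (central angles): a = 0.8719, b = 1.4160, c = 2.0468 rad; semiperimeter s = 2.1673.
By l'Huilier's theorem, tan(E/4) = √[tan(s/2) tan((s−a)/2) tan((s−b)/2) tan((s−c)/2)], giving spherical excess E = 0.7293 rad.
Area = E·R² = 0.7293 × (6378.14)² ≈ 29666816 km².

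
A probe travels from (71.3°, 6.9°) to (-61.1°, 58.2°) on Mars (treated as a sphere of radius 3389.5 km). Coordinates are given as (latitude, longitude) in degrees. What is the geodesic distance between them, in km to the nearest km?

8110 km

With latitudes φ₁ = 71.300°, φ₂ = -61.100° and longitude difference Δλ = 51.300°:
Haversine: a = sin²(Δφ/2) + cos φ₁ cos φ₂ sin²(Δλ/2) = 0.8372 + (0.3206)(0.4833)(0.1874) = 0.86618.
Central angle c = 2·arcsin(√a) = 2.39259 rad.
Distance = R·c = 3389.5 × 2.3926 ≈ 8110 km.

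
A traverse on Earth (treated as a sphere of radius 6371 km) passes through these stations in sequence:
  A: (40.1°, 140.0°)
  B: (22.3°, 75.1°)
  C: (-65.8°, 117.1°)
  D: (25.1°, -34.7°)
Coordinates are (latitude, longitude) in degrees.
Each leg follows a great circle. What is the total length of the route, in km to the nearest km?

31830 km

Leg A→B: central angle 0.9949 rad, distance 6338.2 km.
Leg B→C: central angle 1.6351 rad, distance 10417.2 km.
Leg C→D: central angle 2.3661 rad, distance 15074.4 km.
Total: 6338.2 + 10417.2 + 15074.4 ≈ 31830 km.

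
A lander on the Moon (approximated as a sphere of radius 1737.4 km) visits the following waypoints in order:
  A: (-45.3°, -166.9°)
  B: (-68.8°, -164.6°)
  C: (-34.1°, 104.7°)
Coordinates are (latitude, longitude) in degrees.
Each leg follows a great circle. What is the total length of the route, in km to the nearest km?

2494 km

Leg A→B: central angle 0.4107 rad, distance 713.5 km.
Leg B→C: central angle 1.0251 rad, distance 1781.0 km.
Total: 713.5 + 1781.0 ≈ 2494 km.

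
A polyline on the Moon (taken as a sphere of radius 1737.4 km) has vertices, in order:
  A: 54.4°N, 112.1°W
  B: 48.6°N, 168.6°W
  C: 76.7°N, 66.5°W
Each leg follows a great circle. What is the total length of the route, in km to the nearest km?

2438 km

Leg A→B: central angle 0.6052 rad, distance 1051.5 km.
Leg B→C: central angle 0.7981 rad, distance 1386.5 km.
Total: 1051.5 + 1386.5 ≈ 2438 km.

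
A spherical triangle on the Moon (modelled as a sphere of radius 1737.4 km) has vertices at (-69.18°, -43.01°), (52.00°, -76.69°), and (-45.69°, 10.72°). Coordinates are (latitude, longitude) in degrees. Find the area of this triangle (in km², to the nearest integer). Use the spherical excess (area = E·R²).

3518206 km²

Side lengths (central angles): a = 2.1465, b = 0.6168, c = 2.1585 rad; semiperimeter s = 2.4609.
By l'Huilier's theorem, tan(E/4) = √[tan(s/2) tan((s−a)/2) tan((s−b)/2) tan((s−c)/2)], giving spherical excess E = 1.1655 rad.
Area = E·R² = 1.1655 × (1737.4)² ≈ 3518206 km².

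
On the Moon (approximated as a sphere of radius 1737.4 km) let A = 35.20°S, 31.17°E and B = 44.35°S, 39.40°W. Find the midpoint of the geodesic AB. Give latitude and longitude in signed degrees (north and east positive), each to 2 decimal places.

-45.53°, -1.42°

The central angle between A and B is δ = 0.9306 rad.
With f = 0.5, the slerp weights are sin((1−f)δ)/sin δ = 0.5595 and sin(fδ)/sin δ = 0.5595.
Weighted sum of the unit vectors: (0.5595)·(0.6992,0.4229,-0.5764) + (0.5595)·(0.5526,-0.4539,-0.6990) = (0.7003, -0.0173, -0.7136).
Converting back: φ = atan2(z, √(x²+y²)) = -45.53°, λ = atan2(y, x) = -1.42°.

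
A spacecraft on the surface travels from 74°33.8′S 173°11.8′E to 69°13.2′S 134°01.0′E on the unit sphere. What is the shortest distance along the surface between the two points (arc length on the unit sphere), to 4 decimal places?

Let φ₁ = -1.3014 rad, φ₂ = -1.2081 rad, and Δλ = -0.6838 rad.
Haversine: a = sin²(Δφ/2) + cos φ₁ cos φ₂ sin²(Δλ/2) = 0.0022 + (0.2662)(0.3548)(0.1124) = 0.01279.
Central angle c = 2·arcsin(√a) = 0.22666 rad.
On the unit sphere the arc length equals the central angle: 0.2267.

0.2267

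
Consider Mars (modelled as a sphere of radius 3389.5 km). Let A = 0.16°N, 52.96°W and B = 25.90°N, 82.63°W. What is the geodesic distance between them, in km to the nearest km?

2276 km

With latitudes φ₁ = 0.160°, φ₂ = 25.900° and longitude difference Δλ = -29.670°:
cos c = sin φ₁ sin φ₂ + cos φ₁ cos φ₂ cos Δλ = (0.0028)(0.4368) + (1.0000)(0.8996)(0.8689) = 0.78283,
so c = arccos(0.78283) = 0.67159 rad.
Distance = R·c = 3389.5 × 0.6716 ≈ 2276 km.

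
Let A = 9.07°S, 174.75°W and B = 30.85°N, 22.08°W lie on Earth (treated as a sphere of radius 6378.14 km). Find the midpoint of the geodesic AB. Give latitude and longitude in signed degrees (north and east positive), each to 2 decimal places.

Central angle δ = 2.5571 rad. Interpolating on the sphere with fraction f = 0.5:
P = [sin((1−f)δ)·A + sin(fδ)·B] / sin δ = 1.7354·A + 1.7354·B in Cartesian coordinates,
giving P = (-0.3259, -0.7169, 0.6163), i.e. latitude 38.05°, longitude -114.45°.

38.05°, -114.45°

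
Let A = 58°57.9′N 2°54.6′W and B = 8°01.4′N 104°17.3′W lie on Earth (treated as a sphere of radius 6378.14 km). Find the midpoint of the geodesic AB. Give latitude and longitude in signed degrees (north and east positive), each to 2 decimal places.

The central angle between A and B is δ = 1.5519 rad.
With f = 0.5, the slerp weights are sin((1−f)δ)/sin δ = 0.7005 and sin(fδ)/sin δ = 0.7005.
Weighted sum of the unit vectors: (0.7005)·(0.5149,-0.0262,0.8569) + (0.7005)·(-0.2444,-0.9596,0.1396) = (0.1895, -0.6905, 0.6980).
Converting back: φ = atan2(z, √(x²+y²)) = 44.27°, λ = atan2(y, x) = -74.65°.

44.27°, -74.65°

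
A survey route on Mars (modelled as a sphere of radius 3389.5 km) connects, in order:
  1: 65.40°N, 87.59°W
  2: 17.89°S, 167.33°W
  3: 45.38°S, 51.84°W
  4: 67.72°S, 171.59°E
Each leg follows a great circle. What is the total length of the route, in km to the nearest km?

Leg 1→2: central angle 1.7811 rad, distance 6037.0 km.
Leg 2→3: central angle 1.6399 rad, distance 5558.3 km.
Leg 3→4: central angle 1.0869 rad, distance 3684.0 km.
Total: 6037.0 + 5558.3 + 3684.0 ≈ 15279 km.

15279 km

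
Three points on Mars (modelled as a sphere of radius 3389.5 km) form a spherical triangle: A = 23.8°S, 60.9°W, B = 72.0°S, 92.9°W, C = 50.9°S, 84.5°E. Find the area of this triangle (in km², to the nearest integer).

4791934 km²

Side lengths (central angles): a = 0.9963, b = 1.7333, c = 0.8975 rad; semiperimeter s = 1.8136.
By l'Huilier's theorem, tan(E/4) = √[tan(s/2) tan((s−a)/2) tan((s−b)/2) tan((s−c)/2)], giving spherical excess E = 0.4171 rad.
Area = E·R² = 0.4171 × (3389.5)² ≈ 4791934 km².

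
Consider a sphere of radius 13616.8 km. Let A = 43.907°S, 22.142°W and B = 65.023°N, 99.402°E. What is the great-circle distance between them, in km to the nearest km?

With latitudes φ₁ = -43.907°, φ₂ = 65.023° and longitude difference Δλ = 121.544°:
Haversine: a = sin²(Δφ/2) + cos φ₁ cos φ₂ sin²(Δλ/2) = 0.6622 + (0.7205)(0.4223)(0.7616) = 0.89389.
Central angle c = 2·arcsin(√a) = 2.47800 rad.
Distance = R·c = 13616.8 × 2.4780 ≈ 33742 km.

33742 km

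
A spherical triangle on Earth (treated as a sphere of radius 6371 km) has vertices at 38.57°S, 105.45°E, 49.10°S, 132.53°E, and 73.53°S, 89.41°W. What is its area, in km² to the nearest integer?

7205577 km²

Side lengths (central angles): a = 0.9437, b = 1.1771, c = 0.3844 rad; semiperimeter s = 1.2526.
By l'Huilier's theorem, tan(E/4) = √[tan(s/2) tan((s−a)/2) tan((s−b)/2) tan((s−c)/2)], giving spherical excess E = 0.1775 rad.
Area = E·R² = 0.1775 × (6371)² ≈ 7205577 km².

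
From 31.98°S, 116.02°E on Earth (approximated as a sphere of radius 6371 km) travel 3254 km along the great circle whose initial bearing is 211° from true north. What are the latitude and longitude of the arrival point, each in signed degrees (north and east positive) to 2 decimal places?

-54.83°, 90.10°

Angular distance δ = d/R = 3254/6371 = 0.51075 rad; initial bearing θ = 3.6826 rad.
sin φ₂ = sin φ₁ cos δ + cos φ₁ sin δ cos θ = (-0.5296)(0.8724) + (0.8482)(0.4888)(-0.8572) = -0.8175, so φ₂ = -54.83°.
Δλ = atan2(sin θ sin δ cos φ₁, cos δ − sin φ₁ sin φ₂) = atan2(-0.2136, 0.4394) = -25.919°.
λ₂ = 116.020° − 25.919° = 90.10°.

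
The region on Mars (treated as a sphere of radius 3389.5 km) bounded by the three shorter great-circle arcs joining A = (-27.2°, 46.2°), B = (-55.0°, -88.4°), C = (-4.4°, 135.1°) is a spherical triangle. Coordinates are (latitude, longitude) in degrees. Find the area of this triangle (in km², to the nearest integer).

21060668 km²

Side lengths (central angles): a = 1.9305, b = 1.5187, c = 1.5546 rad; semiperimeter s = 2.5019.
By l'Huilier's theorem, tan(E/4) = √[tan(s/2) tan((s−a)/2) tan((s−b)/2) tan((s−c)/2)], giving spherical excess E = 1.8332 rad.
Area = E·R² = 1.8332 × (3389.5)² ≈ 21060668 km².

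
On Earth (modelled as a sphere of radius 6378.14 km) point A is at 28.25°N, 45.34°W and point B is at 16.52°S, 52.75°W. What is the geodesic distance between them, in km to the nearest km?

Let φ₁ = 0.4931 rad, φ₂ = -0.2883 rad, and Δλ = -0.1293 rad.
cos c = sin φ₁ sin φ₂ + cos φ₁ cos φ₂ cos Δλ = (0.4733)(-0.2844) + (0.8809)(0.9587)(0.9916) = 0.70289,
so c = arccos(0.70289) = 0.79135 rad.
Distance = R·c = 6378.14 × 0.7913 ≈ 5047 km.

5047 km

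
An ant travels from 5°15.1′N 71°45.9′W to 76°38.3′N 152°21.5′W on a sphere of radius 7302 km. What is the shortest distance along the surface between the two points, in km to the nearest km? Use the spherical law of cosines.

Let φ₁ = 0.0917 rad, φ₂ = 1.3376 rad, and Δλ = -1.4066 rad.
cos c = sin φ₁ sin φ₂ + cos φ₁ cos φ₂ cos Δλ = (0.0915)(0.9729) + (0.9958)(0.2311)(0.1634) = 0.12667,
so c = arccos(0.12667) = 1.44379 rad.
Distance = R·c = 7302 × 1.4438 ≈ 10543 km.

10543 km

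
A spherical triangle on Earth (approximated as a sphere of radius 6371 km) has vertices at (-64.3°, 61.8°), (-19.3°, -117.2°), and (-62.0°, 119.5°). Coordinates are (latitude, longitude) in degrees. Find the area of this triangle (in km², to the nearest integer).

17231975 km²

Side lengths (central angles): a = 1.5222, b = 0.4408, c = 1.6824 rad; semiperimeter s = 1.8227.
By l'Huilier's theorem, tan(E/4) = √[tan(s/2) tan((s−a)/2) tan((s−b)/2) tan((s−c)/2)], giving spherical excess E = 0.4245 rad.
Area = E·R² = 0.4245 × (6371)² ≈ 17231975 km².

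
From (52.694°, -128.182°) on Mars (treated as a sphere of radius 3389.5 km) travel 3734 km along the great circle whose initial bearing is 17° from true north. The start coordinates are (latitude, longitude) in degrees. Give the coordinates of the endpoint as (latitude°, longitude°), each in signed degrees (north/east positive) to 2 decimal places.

Angular distance δ = d/R = 3734/3389.5 = 1.10164 rad; initial bearing θ = 0.2967 rad.
sin φ₂ = sin φ₁ cos δ + cos φ₁ sin δ cos θ = (0.7954)(0.4521) + (0.6061)(0.8919)(0.9563) = 0.8766, so φ₂ = 61.23°.
Δλ = atan2(sin θ sin δ cos φ₁, cos δ − sin φ₁ sin φ₂) = atan2(0.1581, -0.2451) = 147.186°.
λ₂ = -128.182° + 147.186° = 19.00°.

61.23°, 19.00°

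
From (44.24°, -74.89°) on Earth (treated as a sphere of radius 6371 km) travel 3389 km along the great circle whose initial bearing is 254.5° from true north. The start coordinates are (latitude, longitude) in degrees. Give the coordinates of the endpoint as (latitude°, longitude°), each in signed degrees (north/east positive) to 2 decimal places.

30.28°, -109.36°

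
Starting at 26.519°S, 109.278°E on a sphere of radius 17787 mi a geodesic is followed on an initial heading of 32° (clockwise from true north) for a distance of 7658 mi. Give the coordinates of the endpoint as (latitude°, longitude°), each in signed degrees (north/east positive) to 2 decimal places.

-5.11°, 122.11°

Angular distance δ = d/R = 7658/17787 = 0.43054 rad; initial bearing θ = 0.5585 rad.
sin φ₂ = sin φ₁ cos δ + cos φ₁ sin δ cos θ = (-0.4465)(0.9087) + (0.8948)(0.4174)(0.8480) = -0.0890, so φ₂ = -5.11°.
Δλ = atan2(sin θ sin δ cos φ₁, cos δ − sin φ₁ sin φ₂) = atan2(0.1979, 0.8690) = 12.829°.
λ₂ = 109.278° + 12.829° = 122.11°.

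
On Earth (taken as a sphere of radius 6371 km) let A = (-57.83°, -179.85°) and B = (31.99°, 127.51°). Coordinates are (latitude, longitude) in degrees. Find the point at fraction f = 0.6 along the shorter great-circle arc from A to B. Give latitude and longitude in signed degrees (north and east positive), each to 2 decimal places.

-4.97°, 143.62°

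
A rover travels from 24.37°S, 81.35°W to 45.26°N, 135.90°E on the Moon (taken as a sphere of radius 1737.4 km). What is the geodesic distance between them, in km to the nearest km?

4350 km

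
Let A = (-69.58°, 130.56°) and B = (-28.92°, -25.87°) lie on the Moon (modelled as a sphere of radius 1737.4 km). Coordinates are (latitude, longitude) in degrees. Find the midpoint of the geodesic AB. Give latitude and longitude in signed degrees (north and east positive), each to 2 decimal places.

-68.04°, -11.77°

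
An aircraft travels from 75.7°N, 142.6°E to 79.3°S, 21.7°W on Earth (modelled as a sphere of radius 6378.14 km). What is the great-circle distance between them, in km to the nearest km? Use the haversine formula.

Let φ₁ = 1.3212 rad, φ₂ = -1.3840 rad, and Δλ = -2.8676 rad.
Haversine: a = sin²(Δφ/2) + cos φ₁ cos φ₂ sin²(Δλ/2) = 0.9532 + (0.2470)(0.1857)(0.9813) = 0.99816.
Central angle c = 2·arcsin(√a) = 3.05573 rad.
Distance = R·c = 6378.14 × 3.0557 ≈ 19490 km.

19490 km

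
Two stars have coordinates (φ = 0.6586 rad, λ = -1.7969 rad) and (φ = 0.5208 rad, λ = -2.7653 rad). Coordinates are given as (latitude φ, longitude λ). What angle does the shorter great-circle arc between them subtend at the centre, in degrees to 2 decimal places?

46.11°

Let φ₁ = 0.6586 rad, φ₂ = 0.5208 rad, and Δλ = -0.9684 rad.
cos c = sin φ₁ sin φ₂ + cos φ₁ cos φ₂ cos Δλ = (0.6120)(0.4976) + (0.7908)(0.8674)(0.5666) = 0.69322,
so c = arccos(0.69322) = 0.80485 rad.
So the angular separation is 46.11°.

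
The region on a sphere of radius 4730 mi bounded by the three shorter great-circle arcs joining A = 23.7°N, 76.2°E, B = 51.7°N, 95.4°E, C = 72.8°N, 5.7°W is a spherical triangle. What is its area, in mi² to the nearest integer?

Side lengths (central angles): a = 0.7750, b = 1.1350, c = 0.5522 rad; semiperimeter s = 1.2311.
By l'Huilier's theorem, tan(E/4) = √[tan(s/2) tan((s−a)/2) tan((s−b)/2) tan((s−c)/2)], giving spherical excess E = 0.2110 rad.
Area = E·R² = 0.2110 × (4730)² ≈ 4720305 mi².

4720305 mi²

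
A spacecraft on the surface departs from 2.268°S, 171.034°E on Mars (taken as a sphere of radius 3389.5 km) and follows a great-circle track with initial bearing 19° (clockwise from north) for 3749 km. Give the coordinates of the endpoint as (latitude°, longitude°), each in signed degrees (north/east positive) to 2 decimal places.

Angular distance δ = d/R = 3749/3389.5 = 1.10606 rad; initial bearing θ = 0.3316 rad.
sin φ₂ = sin φ₁ cos δ + cos φ₁ sin δ cos θ = (-0.0396)(0.4482) + (0.9992)(0.8939)(0.9455) = 0.8268, so φ₂ = 55.78°.
Δλ = atan2(sin θ sin δ cos φ₁, cos δ − sin φ₁ sin φ₂) = atan2(0.2908, 0.4809) = 31.162°.
λ₂ = 171.034° + 31.162° = 202.20° → -157.80° after wrapping to (−180°, 180°].

55.78°, -157.80°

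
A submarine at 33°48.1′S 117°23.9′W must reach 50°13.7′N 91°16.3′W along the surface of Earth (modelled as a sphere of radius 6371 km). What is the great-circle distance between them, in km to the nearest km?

Let φ₁ = -0.5900 rad, φ₂ = 0.8766 rad, and Δλ = 0.4560 rad.
Haversine: a = sin²(Δφ/2) + cos φ₁ cos φ₂ sin²(Δλ/2) = 0.4480 + (0.8310)(0.6397)(0.0511) = 0.47515.
Central angle c = 2·arcsin(√a) = 1.52109 rad.
Distance = R·c = 6371 × 1.5211 ≈ 9691 km.

9691 km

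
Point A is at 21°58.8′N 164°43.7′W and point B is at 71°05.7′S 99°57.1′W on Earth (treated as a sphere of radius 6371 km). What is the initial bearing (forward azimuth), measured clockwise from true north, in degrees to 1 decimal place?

Δλ = 64.777° = 1.1306 rad.
y = sin Δλ · cos φ₂ = (0.9047)(0.3240) = 0.2931
x = cos φ₁ sin φ₂ − sin φ₁ cos φ₂ cos Δλ = (0.9273)(-0.9461) − (0.3743)(0.3240)(0.4261) = -0.9290
θ = atan2(y, x) = 162.49°, so the bearing is 162.5°.

162.5°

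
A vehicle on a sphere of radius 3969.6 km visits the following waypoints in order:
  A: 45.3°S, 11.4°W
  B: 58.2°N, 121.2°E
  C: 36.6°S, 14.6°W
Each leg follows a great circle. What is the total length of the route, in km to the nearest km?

20290 km

Leg A→B: central angle 2.5963 rad, distance 10306.4 km.
Leg B→C: central angle 2.5150 rad, distance 9983.4 km.
Total: 10306.4 + 9983.4 ≈ 20290 km.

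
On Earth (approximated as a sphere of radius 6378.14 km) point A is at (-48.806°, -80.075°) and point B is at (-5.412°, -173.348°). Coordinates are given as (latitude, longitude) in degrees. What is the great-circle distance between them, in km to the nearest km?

With latitudes φ₁ = -48.806°, φ₂ = -5.412° and longitude difference Δλ = -93.273°:
Haversine: a = sin²(Δφ/2) + cos φ₁ cos φ₂ sin²(Δλ/2) = 0.1367 + (0.6586)(0.9955)(0.5285) = 0.48323.
Central angle c = 2·arcsin(√a) = 1.53725 rad.
Distance = R·c = 6378.14 × 1.5373 ≈ 9805 km.

9805 km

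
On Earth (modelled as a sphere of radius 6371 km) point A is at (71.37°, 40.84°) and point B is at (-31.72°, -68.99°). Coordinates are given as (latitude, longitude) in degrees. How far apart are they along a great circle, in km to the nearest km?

14031 km

In radians: φ₁ = 1.2456, φ₂ = -0.5536, Δλ = -109.830° = -1.9169 rad.
Haversine: a = sin²(Δφ/2) + cos φ₁ cos φ₂ sin²(Δλ/2) = 0.6132 + (0.3195)(0.8506)(0.6696) = 0.79520.
Central angle c = 2·arcsin(√a) = 2.20235 rad.
Distance = R·c = 6371 × 2.2024 ≈ 14031 km.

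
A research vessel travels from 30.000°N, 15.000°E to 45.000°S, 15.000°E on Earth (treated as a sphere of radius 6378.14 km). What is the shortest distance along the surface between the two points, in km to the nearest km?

Let φ₁ = 0.5236 rad, φ₂ = -0.7854 rad, and Δλ = 0.0000 rad.
cos c = sin φ₁ sin φ₂ + cos φ₁ cos φ₂ cos Δλ = (0.5000)(-0.7071) + (0.8660)(0.7071)(1.0000) = 0.25882,
so c = arccos(0.25882) = 1.30900 rad.
Distance = R·c = 6378.14 × 1.3090 ≈ 8349 km.

8349 km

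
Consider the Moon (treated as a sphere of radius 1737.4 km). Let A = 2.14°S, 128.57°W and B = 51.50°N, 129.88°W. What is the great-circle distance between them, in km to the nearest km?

In radians: φ₁ = -0.0374, φ₂ = 0.8988, Δλ = -1.310° = -0.0229 rad.
Haversine: a = sin²(Δφ/2) + cos φ₁ cos φ₂ sin²(Δλ/2) = 0.2036 + (0.9993)(0.6225)(0.0001) = 0.20365.
Central angle c = 2·arcsin(√a) = 0.93640 rad.
Distance = R·c = 1737.4 × 0.9364 ≈ 1627 km.

1627 km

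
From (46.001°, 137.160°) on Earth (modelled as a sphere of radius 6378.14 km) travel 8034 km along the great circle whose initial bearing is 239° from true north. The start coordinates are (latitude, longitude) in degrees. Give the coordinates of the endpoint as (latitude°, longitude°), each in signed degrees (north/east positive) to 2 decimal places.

Angular distance δ = d/R = 8034/6378.14 = 1.25961 rad; initial bearing θ = 4.1713 rad.
sin φ₂ = sin φ₁ cos δ + cos φ₁ sin δ cos θ = (0.7194)(0.3062) + (0.6946)(0.9520)(-0.5150) = -0.1203, so φ₂ = -6.91°.
Δλ = atan2(sin θ sin δ cos φ₁, cos δ − sin φ₁ sin φ₂) = atan2(-0.5668, 0.3927) = -55.283°.
λ₂ = 137.160° − 55.283° = 81.88°.

-6.91°, 81.88°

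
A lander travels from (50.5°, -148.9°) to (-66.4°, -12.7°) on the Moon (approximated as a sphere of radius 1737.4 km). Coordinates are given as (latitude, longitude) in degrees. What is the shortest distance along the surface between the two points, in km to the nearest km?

Let φ₁ = 0.8814 rad, φ₂ = -1.1589 rad, and Δλ = 2.3771 rad.
cos c = sin φ₁ sin φ₂ + cos φ₁ cos φ₂ cos Δλ = (0.7716)(-0.9164) + (0.6361)(0.4003)(-0.7218) = -0.89089,
so c = arccos(-0.89089) = 2.67009 rad.
Distance = R·c = 1737.4 × 2.6701 ≈ 4639 km.

4639 km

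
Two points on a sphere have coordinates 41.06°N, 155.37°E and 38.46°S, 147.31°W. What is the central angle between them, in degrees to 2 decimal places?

95.15°

With latitudes φ₁ = 41.060°, φ₂ = -38.460° and longitude difference Δλ = 57.320°:
Haversine: a = sin²(Δφ/2) + cos φ₁ cos φ₂ sin²(Δλ/2) = 0.4091 + (0.7540)(0.7830)(0.2300) = 0.54487.
Central angle c = 2·arcsin(√a) = 1.66065 rad.
So the angular separation is 95.15°.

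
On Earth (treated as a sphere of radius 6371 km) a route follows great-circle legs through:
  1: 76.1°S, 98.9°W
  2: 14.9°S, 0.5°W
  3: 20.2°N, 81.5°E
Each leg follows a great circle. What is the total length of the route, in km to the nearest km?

18391 km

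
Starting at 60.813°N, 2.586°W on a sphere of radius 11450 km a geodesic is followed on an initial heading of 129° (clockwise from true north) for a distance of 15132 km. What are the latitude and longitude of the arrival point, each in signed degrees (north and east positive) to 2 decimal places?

-4.71°, 46.50°

Angular distance δ = d/R = 15132/11450 = 1.32157 rad; initial bearing θ = 2.2515 rad.
sin φ₂ = sin φ₁ cos δ + cos φ₁ sin δ cos θ = (0.8730)(0.2467) + (0.4877)(0.9691)(-0.6293) = -0.0821, so φ₂ = -4.71°.
Δλ = atan2(sin θ sin δ cos φ₁, cos δ − sin φ₁ sin φ₂) = atan2(0.3673, 0.3183) = 49.085°.
λ₂ = -2.586° + 49.085° = 46.50°.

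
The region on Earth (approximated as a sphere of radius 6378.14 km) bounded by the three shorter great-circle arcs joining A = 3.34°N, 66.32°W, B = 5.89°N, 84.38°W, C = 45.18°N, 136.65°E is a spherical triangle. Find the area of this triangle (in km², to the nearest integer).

Side lengths (central angles): a = 2.0445, b = 2.2225, c = 0.3173 rad; semiperimeter s = 2.2921.
By l'Huilier's theorem, tan(E/4) = √[tan(s/2) tan((s−a)/2) tan((s−b)/2) tan((s−c)/2)], giving spherical excess E = 0.4797 rad.
Area = E·R² = 0.4797 × (6378.14)² ≈ 19513420 km².

19513420 km²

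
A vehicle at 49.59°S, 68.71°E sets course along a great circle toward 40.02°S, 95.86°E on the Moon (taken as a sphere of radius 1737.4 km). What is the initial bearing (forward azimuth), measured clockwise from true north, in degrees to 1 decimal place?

73.7°

With φ₁ = -0.8655, φ₂ = -0.6985, Δλ = 0.4739 rad, the forward-azimuth formula gives
θ = atan2( sin Δλ cos φ₂ , cos φ₁ sin φ₂ − sin φ₁ cos φ₂ cos Δλ ) = atan2(0.3495, 0.1020) = 73.73°.
So the initial bearing is 73.7°.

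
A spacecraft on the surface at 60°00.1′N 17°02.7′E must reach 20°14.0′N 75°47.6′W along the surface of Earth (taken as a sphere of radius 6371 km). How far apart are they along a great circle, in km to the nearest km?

8224 km

With latitudes φ₁ = 60.002°, φ₂ = 20.233° and longitude difference Δλ = -92.838°:
cos c = sin φ₁ sin φ₂ + cos φ₁ cos φ₂ cos Δλ = (0.8660)(0.3458) + (0.5000)(0.9383)(-0.0495) = 0.27628,
so c = arccos(0.27628) = 1.29087 rad.
Distance = R·c = 6371 × 1.2909 ≈ 8224 km.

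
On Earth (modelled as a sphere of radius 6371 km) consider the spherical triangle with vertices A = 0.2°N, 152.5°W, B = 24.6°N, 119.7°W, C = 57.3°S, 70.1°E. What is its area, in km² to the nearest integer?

Side lengths (central angles): a = 2.5577, b = 1.9830, c = 0.6986 rad; semiperimeter s = 2.6197.
By l'Huilier's theorem, tan(E/4) = √[tan(s/2) tan((s−a)/2) tan((s−b)/2) tan((s−c)/2)], giving spherical excess E = 0.9187 rad.
Area = E·R² = 0.9187 × (6371)² ≈ 37290036 km².

37290036 km²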